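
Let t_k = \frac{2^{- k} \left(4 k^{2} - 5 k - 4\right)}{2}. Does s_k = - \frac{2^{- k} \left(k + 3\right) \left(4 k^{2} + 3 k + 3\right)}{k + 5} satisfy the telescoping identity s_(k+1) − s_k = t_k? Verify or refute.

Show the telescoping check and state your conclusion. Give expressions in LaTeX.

s_(k+1) = -(k + 4)*(3*k + 4*(k + 1)**2 + 6)/(2*2**k*(k + 6))
s_(k+1) − s_k = (4*k**4 + 31*k**3 + 15*k**2 - 148*k - 92)/(2*2**k*(k**2 + 11*k + 30))
(s_(k+1) − s_k) − t_k = (-4*k**3 - 23*k**2 + 23*k + 14)/(2**k*(k**2 + 11*k + 30))

Invalid: residual \frac{2^{- k} \left(- 4 k^{3} - 23 k^{2} + 23 k + 14\right)}{k^{2} + 11 k + 30} ≠ 0.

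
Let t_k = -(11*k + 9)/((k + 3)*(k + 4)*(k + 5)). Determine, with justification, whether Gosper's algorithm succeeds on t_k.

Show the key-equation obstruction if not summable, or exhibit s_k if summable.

t_(k+1)/t_k = (k + 3)*(11*k + 20)/((k + 6)*(11*k + 9)).
Factor: A=k + 3; B=k + 6; C=k + 9/11.
Need (k + 3)·f(k+1) − (k + 5)·f(k) = k + 9/11.
Degrees (1,1,1) ⇒ d ≤ 2.
Solve for f: f(k) = k*(7*k + 5)/44 (degree 2 ≤ 2).
Then R = B(k−1)f/C = k*(k + 5)*(7*k + 5)/(4*(11*k + 9)), so s_k = R(k)·t_k = k*(-7*k - 5)/(4*(k + 3)*(k + 4)).
Check: Δs_k = (-11*k - 9)/(k**3 + 12*k**2 + 47*k + 60). ✓

Yes. s_k = k*(-7*k - 5)/(4*(k + 3)*(k + 4)).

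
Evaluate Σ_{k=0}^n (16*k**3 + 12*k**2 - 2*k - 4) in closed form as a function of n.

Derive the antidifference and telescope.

S(n) = 4*n**4 + 12*n**3 + 9*n**2 - 3*n - 4

Ratio r(k) = (8*k**3 + 30*k**2 + 35*k + 11)/(8*k**3 + 6*k**2 - k - 2).
So A=1 and B=1, with C=k**3 + 3*k**2/4 - k/8 - 1/4.
Set up (1)·f(k+1) − (1)·f(k) − (k**3 + 3*k**2/4 - k/8 - 1/4) = 0.
Degrees (0,0,3) ⇒ d ≤ 4.
Solving with deg f ≤ 4: f(k) = k*(4*k**3 - 4*k**2 - 3*k - 1)/16.
Certificate R = B(k−1)f/C = k*(4*k**3 - 4*k**2 - 3*k - 1)/(2*(2*k - 1)*(4*k**2 + 5*k + 2)) gives s_k = k*(4*k**3 - 4*k**2 - 3*k - 1).
s_(k+1) − s_k = 16*k**3 + 12*k**2 - 2*k - 4 = t_k.
Evaluate: s_(n+1) = 4*n**4 + 12*n**3 + 9*n**2 - 3*n - 4; subtract s_(0) = 0 ⇒ S(n) = 4*n**4 + 12*n**3 + 9*n**2 - 3*n - 4.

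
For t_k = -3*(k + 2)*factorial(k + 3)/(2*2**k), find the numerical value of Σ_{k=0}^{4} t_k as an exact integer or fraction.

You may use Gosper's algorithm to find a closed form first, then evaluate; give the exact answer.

Σ = -3762

Compute t_(k+1)/t_k: get (k + 3)*(k + 4)/(2*(k + 2)).
Normal form (A,B,C) = (k/2 + 2, 1, k + 2).
f must satisfy (k/2 + 2)·f(k+1) − (1)·f(k) = k + 2.
Bound: deg f ≤ 0.
Match coefficients ⇒ f(k) = 2.
Then R = B(k−1)f/C = 2/(k + 2), so s_k = R(k)·t_k = -3*factorial(k + 3)/2**k.
s_(k+1) − s_k = -3*(k + 2)*factorial(k + 3)/(2*2**k) = t_k.
Σ_(k=0)^(4) t_k = s_(5) − s_(0) = -3780 − (-18) = -3762.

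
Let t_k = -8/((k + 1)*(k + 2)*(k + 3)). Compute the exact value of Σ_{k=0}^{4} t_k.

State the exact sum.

Σ = -40/21

The ratio is (k + 1)/(k + 4).
Factor: A=k + 1; B=k + 4; C=1.
Set up (k + 1)·f(k+1) − (k + 3)·f(k) − (1) = 0.
deg f ≤ 2 (via 1,1,0).
Solving with deg f ≤ 2: f(k) = k*(k + 3)/4.
R(k) = B(k−1)·f(k)/C(k) = k*(k + 3)**2/4; s_k = R·t_k = 2*k*(-k - 3)/((k + 1)*(k + 2)).
Verify: -8/(k**3 + 6*k**2 + 11*k + 6) matches t_k.
Evaluate s at k=5 and k=0: -40/21 and 0; difference -40/21.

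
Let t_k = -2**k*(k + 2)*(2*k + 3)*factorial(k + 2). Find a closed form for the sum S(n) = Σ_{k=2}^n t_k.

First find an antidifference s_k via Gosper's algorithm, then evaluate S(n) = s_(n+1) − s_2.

Ratio r(k) = (k + 3)**2*(4*k + 10)/((k + 2)*(2*k + 3)).
So A=2*k + 6 and B=1, with C=k**2 + 7*k/2 + 3.
Need (2*k + 6)·f(k+1) − (1)·f(k) = k**2 + 7*k/2 + 3.
d = 1 from the (1,0,2) case.
Match coefficients ⇒ f(k) = k/2.
So s_k = (B(k−1)f/C)·t_k = (k/((k + 2)*(2*k + 3)))·t_k = -2**k*k*factorial(k + 2).
s_(k+1) − s_k = -2**k*(k + 2)*(2*k + 3)*factorial(k + 2) = t_k.
Telescope: S(n) = s_(n+1) − s_(2) = -2**(n + 1)*(n + 1)*factorial(n + 3) − (-192) = -2*2**n*n*factorial(n + 3) - 2*2**n*factorial(n + 3) + 192.

S(n) = -2*2**n*n*factorial(n + 3) - 2*2**n*factorial(n + 3) + 192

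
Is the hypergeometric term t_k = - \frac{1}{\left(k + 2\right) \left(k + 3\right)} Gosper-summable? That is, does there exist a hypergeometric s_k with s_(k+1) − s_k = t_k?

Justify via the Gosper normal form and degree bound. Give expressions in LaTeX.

Compute t_(k+1)/t_k: get (k + 2)/(k + 4).
So A=k + 2 and B=k + 4, with C=1.
Need (k + 2)·f(k+1) − (k + 3)·f(k) = 1.
Bound: deg f ≤ 1.
Solving with deg f ≤ 1: f(k) = k/2.
Then R = B(k−1)f/C = k*(k + 3)/2, so s_k = R(k)·t_k = -k/(2*k + 4).
Check: Δs_k = -1/(k**2 + 5*k + 6). ✓

Yes. s_k = - \frac{k}{2 k + 4}.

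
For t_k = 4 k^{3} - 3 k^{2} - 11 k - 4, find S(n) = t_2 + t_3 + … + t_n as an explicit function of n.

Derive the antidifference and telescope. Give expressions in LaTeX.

S(n) = n^{4} + n^{3} - 6 n^{2} - 10 n + 14

Step 1: r(k) = (4*k**3 + 9*k**2 - 5*k - 14)/(4*k**3 - 3*k**2 - 11*k - 4).
Take A(k)=1, B(k)=1, C(k)=k**3 - 3*k**2/4 - 11*k/4 - 1.
Solve (1)·f(k+1) − (1)·f(k) = k**3 - 3*k**2/4 - 11*k/4 - 1.
deg f ≤ 4 (via 0,0,3).
A polynomial solution: f(k) = k*(k + 1)*(k**2 - 4*k + 1)/4.
Get s_k = R·t_k = k*(k**3 - 3*k**2 - 3*k + 1) with R(k) = B(k−1)f(k)/C(k) = k*(k**2 - 4*k + 1)/(4*k**2 - 7*k - 4).
s_(k+1) − s_k = 4*k**3 - 3*k**2 - 11*k - 4 = t_k.
s_(n+1) = n**4 + n**3 - 6*n**2 - 10*n - 4 and s_(2) = -18, so S(n) = n**4 + n**3 - 6*n**2 - 10*n + 14.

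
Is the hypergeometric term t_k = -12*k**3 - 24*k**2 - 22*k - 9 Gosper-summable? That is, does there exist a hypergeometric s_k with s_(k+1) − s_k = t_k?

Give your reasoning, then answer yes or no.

Yes. s_k = k*(-3*k**3 - 2*k**2 - 2*k - 2).

Compute t_(k+1)/t_k: get (12*k**3 + 60*k**2 + 106*k + 67)/(12*k**3 + 24*k**2 + 22*k + 9).
So A=1 and B=1, with C=k**3 + 2*k**2 + 11*k/6 + 3/4.
Solve (1)·f(k+1) − (1)·f(k) = k**3 + 2*k**2 + 11*k/6 + 3/4.
deg f ≤ 4 (via 0,0,3).
Solving with deg f ≤ 4: f(k) = k*(3*k**3 + 2*k**2 + 2*k + 2)/12.
R(k) = B(k−1)·f(k)/C(k) = k*(3*k**3 + 2*k**2 + 2*k + 2)/(12*k**3 + 24*k**2 + 22*k + 9); s_k = R·t_k = k*(-3*k**3 - 2*k**2 - 2*k - 2).
Δs = -12*k**3 - 24*k**2 - 22*k - 9, as required.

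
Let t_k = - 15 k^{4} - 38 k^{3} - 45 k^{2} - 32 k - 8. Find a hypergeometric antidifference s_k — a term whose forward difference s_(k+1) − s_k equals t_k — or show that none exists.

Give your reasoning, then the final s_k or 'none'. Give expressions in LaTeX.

t_(k+1)/t_k = (15*k**4 + 98*k**3 + 249*k**2 + 296*k + 138)/(15*k**4 + 38*k**3 + 45*k**2 + 32*k + 8).
A = 1, B = 1, C = k**4 + 38*k**3/15 + 3*k**2 + 32*k/15 + 8/15.
Need (1)·f(k+1) − (1)·f(k) = k**4 + 38*k**3/15 + 3*k**2 + 32*k/15 + 8/15.
Degrees (0,0,4) ⇒ d ≤ 5.
Solving with deg f ≤ 5: f(k) = k*(3*k**4 + 2*k**3 + k**2 + 3*k - 1)/15.
So s_k = (B(k−1)f/C)·t_k = (k*(3*k**4 + 2*k**3 + k**2 + 3*k - 1)/(15*k**4 + 38*k**3 + 45*k**2 + 32*k + 8))·t_k = k*(-3*k**4 - 2*k**3 - k**2 - 3*k + 1).
Verify: -15*k**4 - 38*k**3 - 45*k**2 - 32*k - 8 matches t_k.

s_k = k \left(- 3 k^{4} - 2 k^{3} - k^{2} - 3 k + 1\right)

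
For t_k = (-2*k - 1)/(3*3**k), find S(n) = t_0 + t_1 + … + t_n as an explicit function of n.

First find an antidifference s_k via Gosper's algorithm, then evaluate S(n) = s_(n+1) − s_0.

Ratio r(k) = (2*k + 3)/(3*(2*k + 1)).
A = 1/3, B = 1, C = k + 1/2.
f must satisfy (1/3)·f(k+1) − (1)·f(k) = k + 1/2.
From deg A=0, deg B=0, deg C=1: d=1.
Match coefficients ⇒ f(k) = -3*(k + 1)/2.
R(k) = B(k−1)·f(k)/C(k) = -3*(k + 1)/(2*k + 1); s_k = R·t_k = (k + 1)/3**k.
Verify: (-2*k - 1)/(3*3**k) matches t_k.
Σ_(k=0)^n t_k = s_(n+1) − s_(0) = (3**(-n - 1)*(n + 2)) − (1), i.e. 3**(-n - 1)*(-3**(n + 1) + n + 2).

S(n) = 3**(-n - 1)*(-3**(n + 1) + n + 2)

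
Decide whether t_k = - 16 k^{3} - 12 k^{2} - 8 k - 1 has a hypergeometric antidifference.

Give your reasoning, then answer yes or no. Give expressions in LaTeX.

t_(k+1)/t_k = (16*k**3 + 60*k**2 + 80*k + 37)/(16*k**3 + 12*k**2 + 8*k + 1).
Factor: A=1; B=1; C=k**3 + 3*k**2/4 + k/2 + 1/16.
f must satisfy (1)·f(k+1) − (1)·f(k) = k**3 + 3*k**2/4 + k/2 + 1/16.
From deg A=0, deg B=0, deg C=3: d=4.
Match coefficients ⇒ f(k) = k*(4*k**3 - 4*k**2 + 2*k - 1)/16.
Then R = B(k−1)f/C = k*(4*k**3 - 4*k**2 + 2*k - 1)/(16*k**3 + 12*k**2 + 8*k + 1), so s_k = R(k)·t_k = k*(-4*k**3 + 4*k**2 - 2*k + 1).
Check: Δs_k = -16*k**3 - 12*k**2 - 8*k - 1. ✓

Yes. s_k = k \left(- 4 k^{3} + 4 k^{2} - 2 k + 1\right).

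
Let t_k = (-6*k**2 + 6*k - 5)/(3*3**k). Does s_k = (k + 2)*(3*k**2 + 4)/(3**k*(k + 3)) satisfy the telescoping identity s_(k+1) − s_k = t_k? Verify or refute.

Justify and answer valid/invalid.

Invalid: residual (6*k**3 + 21*k**2 - 13*k + 27)/(3*3**k*(k**2 + 7*k + 12)) ≠ 0.

s_(k+1) = (k + 3)*(3*(k + 1)**2 + 4)/(3*3**k*(k + 4))
s_(k+1) − s_k = (-6*k**4 - 30*k**3 - 14*k**2 + 24*k - 33)/(3*3**k*(k**2 + 7*k + 12))
(s_(k+1) − s_k) − t_k = (6*k**3 + 21*k**2 - 13*k + 27)/(3*3**k*(k**2 + 7*k + 12))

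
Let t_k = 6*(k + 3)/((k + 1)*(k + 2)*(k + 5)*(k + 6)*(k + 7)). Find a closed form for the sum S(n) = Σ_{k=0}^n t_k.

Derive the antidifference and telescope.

S(n) = (n**3 + 15*n**2 + 68*n + 54)/(15*(n**3 + 15*n**2 + 68*n + 84))

t_(k+1)/t_k = (k + 1)*(k + 4)*(k + 5)/((k + 3)**2*(k + 8)).
Normal form (A,B,C) = (k + 1, k + 8, k**3 + 10*k**2 + 33*k + 36).
f must satisfy (k + 1)·f(k+1) − (k + 7)·f(k) = k**3 + 10*k**2 + 33*k + 36.
Bound: deg f ≤ 6.
A polynomial solution: f(k) = k*(k + 2)*(k + 3)*(k + 4)*(k**2 + 12*k + 41)/90.
Certificate R = B(k−1)f/C = k*(k + 2)*(k + 7)*(k**2 + 12*k + 41)/(90*(k + 3)) gives s_k = k*(k**2 + 12*k + 41)/(15*(k**3 + 12*k**2 + 41*k + 30)).
Check: Δs_k = 6*(k + 3)/(k**5 + 21*k**4 + 163*k**3 + 567*k**2 + 844*k + 420). ✓
Σ_(k=0)^n t_k = s_(n+1) − s_(0) = ((n**3 + 15*n**2 + 68*n + 54)/(15*(n**3 + 15*n**2 + 68*n + 84))) − (0), i.e. (n**3 + 15*n**2 + 68*n + 54)/(15*(n**3 + 15*n**2 + 68*n + 84)).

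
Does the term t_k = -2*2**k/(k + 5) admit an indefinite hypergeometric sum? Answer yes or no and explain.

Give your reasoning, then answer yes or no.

r(k) = 2*(k + 5)/(k + 6) after simplifying.
A = 2*k + 10, B = k + 6, C = 1.
f must satisfy (2*k + 10)·f(k+1) − (k + 5)·f(k) = 1.
From deg A=1, deg B=1, deg C=0: d=-1.
Bound -1 < 0, so the key equation has no polynomial solution.

No — key equation has no polynomial f.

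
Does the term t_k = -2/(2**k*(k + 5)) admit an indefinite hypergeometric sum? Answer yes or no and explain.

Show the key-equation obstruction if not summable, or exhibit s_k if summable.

No; the degree bound rules out any f.

t_(k+1)/t_k = (k + 5)/(2*(k + 6)).
So A=k/2 + 5/2 and B=k + 6, with C=1.
Key eq: (k/2 + 5/2)·f(k+1) = (k + 5)·f(k) + (1).
deg f ≤ -1 (via 1,1,0).
d = -1 < 0 ⇒ no nonzero polynomial f; not summable.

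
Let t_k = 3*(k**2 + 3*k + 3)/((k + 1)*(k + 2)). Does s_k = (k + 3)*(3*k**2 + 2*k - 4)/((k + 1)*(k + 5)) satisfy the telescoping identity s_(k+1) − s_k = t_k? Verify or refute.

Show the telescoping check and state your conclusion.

Invalid: residual 2*(-16*k**2 - 54*k - 53)/(k**4 + 14*k**3 + 65*k**2 + 112*k + 60) ≠ 0.

s_(k+1) = (k + 4)*(2*k + 3*(k + 1)**2 - 2)/((k + 2)*(k + 6))
s_(k+1) − s_k = (3*k**4 + 42*k**3 + 166*k**2 + 261*k + 164)/(k**4 + 14*k**3 + 65*k**2 + 112*k + 60)
(s_(k+1) − s_k) − t_k = 2*(-16*k**2 - 54*k - 53)/(k**4 + 14*k**3 + 65*k**2 + 112*k + 60)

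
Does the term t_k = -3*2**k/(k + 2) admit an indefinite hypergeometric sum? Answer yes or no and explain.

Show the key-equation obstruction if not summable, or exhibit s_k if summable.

r(k) = 2*(k + 2)/(k + 3) after simplifying.
Normal form (A,B,C) = (2*k + 4, k + 3, 1).
Need (2*k + 4)·f(k+1) − (k + 2)·f(k) = 1.
Degrees (1,1,0) ⇒ d ≤ -1.
deg f ≤ -1 is impossible — no certificate.

No — t_k has no hypergeometric antidifference.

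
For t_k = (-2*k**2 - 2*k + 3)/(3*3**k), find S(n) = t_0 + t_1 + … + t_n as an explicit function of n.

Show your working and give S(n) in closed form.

S(n) = 3**(-n - 1)*(n**2 + 4*n + 3)

r(k) = (2*k**2 + 6*k + 1)/(3*(2*k**2 + 2*k - 3)) after simplifying.
Factor: A=1/3; B=1; C=k**2 + k - 3/2.
Solve (1/3)·f(k+1) − (1)·f(k) = k**2 + k - 3/2.
deg f ≤ 2 (via 0,0,2).
Match coefficients ⇒ f(k) = -3*k*(k + 2)/2.
Get s_k = R·t_k = k*(k + 2)/3**k with R(k) = B(k−1)f(k)/C(k) = -3*k*(k + 2)/(2*k**2 + 2*k - 3).
s_(k+1) − s_k = (-2*k**2 - 2*k + 3)/(3*3**k) = t_k.
s_(n+1) = 3**(-n - 1)*(n**2 + 4*n + 3) and s_(0) = 0, so S(n) = 3**(-n - 1)*(n**2 + 4*n + 3).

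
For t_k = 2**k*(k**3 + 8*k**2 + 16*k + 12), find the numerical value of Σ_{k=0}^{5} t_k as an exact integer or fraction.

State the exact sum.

Compute t_(k+1)/t_k: get 2*(k**3 + 11*k**2 + 35*k + 37)/(k**3 + 8*k**2 + 16*k + 12).
So A=2 and B=1, with C=k**3 + 8*k**2 + 16*k + 12.
Solve (2)·f(k+1) − (1)·f(k) = k**3 + 8*k**2 + 16*k + 12.
From deg A=0, deg B=0, deg C=3: d=3.
Solving with deg f ≤ 3: f(k) = k**3 + 2*k**2 + 2*k + 2.
R(k) = B(k−1)·f(k)/C(k) = (k**3 + 2*k**2 + 2*k + 2)/(k**3 + 8*k**2 + 16*k + 12); s_k = R·t_k = 2**k*(k**3 + 2*k**2 + 2*k + 2).
Check: Δs_k = 2**k*(k**3 + 8*k**2 + 16*k + 12). ✓
Telescoping: Σ = s_(6) − s_(0) = 19328 − (2) = 19326.

Σ = 19326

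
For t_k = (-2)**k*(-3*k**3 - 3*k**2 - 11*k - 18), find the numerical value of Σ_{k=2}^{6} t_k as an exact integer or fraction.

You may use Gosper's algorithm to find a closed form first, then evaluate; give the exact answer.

Σ = -40888

Ratio r(k) = 2*(-3*k**3 - 12*k**2 - 26*k - 35)/(3*k**3 + 3*k**2 + 11*k + 18).
Take A(k)=-2, B(k)=1, C(k)=k**3 + k**2 + 11*k/3 + 6.
Need (-2)·f(k+1) − (1)·f(k) = k**3 + k**2 + 11*k/3 + 6.
Degrees (0,0,3) ⇒ d ≤ 3.
Coefficient equations give f(k) = -(k**3 - k**2 + 3*k + 4)/3.
Certificate R = B(k−1)f/C = -(k**3 - k**2 + 3*k + 4)/(3*k**3 + 3*k**2 + 11*k + 18) gives s_k = (-2)**k*(k**3 - k**2 + 3*k + 4).
Check: Δs_k = (-2)**k*(-3*k**3 - 3*k**2 - 11*k - 18). ✓
Σ_(k=2)^(6) t_k = s_(7) − s_(2) = -40832 − (56) = -40888.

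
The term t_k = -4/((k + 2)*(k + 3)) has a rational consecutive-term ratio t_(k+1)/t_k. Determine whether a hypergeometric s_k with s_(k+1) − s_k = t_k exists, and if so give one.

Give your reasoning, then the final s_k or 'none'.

s_k = -2*k/(k + 2)

Ratio r(k) = (k + 2)/(k + 4).
Take A(k)=k + 2, B(k)=k + 4, C(k)=1.
Need (k + 2)·f(k+1) − (k + 3)·f(k) = 1.
From deg A=1, deg B=1, deg C=0: d=1.
Match coefficients ⇒ f(k) = k/2.
Get s_k = R·t_k = -2*k/(k + 2) with R(k) = B(k−1)f(k)/C(k) = k*(k + 3)/2.
Check: Δs_k = -4/(k**2 + 5*k + 6). ✓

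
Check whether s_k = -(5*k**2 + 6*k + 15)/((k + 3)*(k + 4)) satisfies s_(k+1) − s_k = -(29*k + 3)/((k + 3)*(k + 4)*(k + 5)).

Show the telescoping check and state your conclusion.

valid; difference matches t_k

s_(k+1) = (-6*k - 5*(k + 1)**2 - 21)/((k + 4)*(k + 5))
s_(k+1) − s_k = (-29*k - 3)/(k**3 + 12*k**2 + 47*k + 60)
(s_(k+1) − s_k) − t_k = 0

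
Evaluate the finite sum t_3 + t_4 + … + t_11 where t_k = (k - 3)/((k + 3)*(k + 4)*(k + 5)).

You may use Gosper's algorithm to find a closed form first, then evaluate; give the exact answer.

Σ = 3/140

Step 1: r(k) = (k - 2)*(k + 3)/((k - 3)*(k + 6)).
Factor: A=k + 3; B=k + 6; C=k - 3.
Solve (k + 3)·f(k+1) − (k + 5)·f(k) = k - 3.
Degrees (1,1,1) ⇒ d ≤ 2.
A polynomial solution: f(k) = -k.
R(k) = B(k−1)·f(k)/C(k) = -k*(k + 5)/(k - 3); s_k = R·t_k = -k/((k + 3)*(k + 4)).
s_(k+1) − s_k = (k - 3)/(k**3 + 12*k**2 + 47*k + 60) = t_k.
Σ_(k=3)^(11) t_k = s_(12) − s_(3) = -1/20 − (-1/14) = 3/140.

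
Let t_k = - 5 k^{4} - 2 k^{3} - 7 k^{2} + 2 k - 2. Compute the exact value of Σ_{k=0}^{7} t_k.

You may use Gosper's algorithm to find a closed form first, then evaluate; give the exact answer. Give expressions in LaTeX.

Σ = -25888

Step 1: r(k) = (5*k**4 + 22*k**3 + 43*k**2 + 38*k + 14)/(5*k**4 + 2*k**3 + 7*k**2 - 2*k + 2).
Take A(k)=1, B(k)=1, C(k)=k**4 + 2*k**3/5 + 7*k**2/5 - 2*k/5 + 2/5.
Need (1)·f(k+1) − (1)·f(k) = k**4 + 2*k**3/5 + 7*k**2/5 - 2*k/5 + 2/5.
Degrees (0,0,4) ⇒ d ≤ 5.
Solving with deg f ≤ 5: f(k) = k*(k**4 - 2*k**3 + 3*k**2 - 4*k + 4)/5.
Then R = B(k−1)f/C = k*(k**4 - 2*k**3 + 3*k**2 - 4*k + 4)/(5*k**4 + 2*k**3 + 7*k**2 - 2*k + 2), so s_k = R(k)·t_k = k*(-k**4 + 2*k**3 - 3*k**2 + 4*k - 4).
Verify: -5*k**4 - 2*k**3 - 7*k**2 + 2*k - 2 matches t_k.
Telescoping: Σ = s_(8) − s_(0) = -25888 − (0) = -25888.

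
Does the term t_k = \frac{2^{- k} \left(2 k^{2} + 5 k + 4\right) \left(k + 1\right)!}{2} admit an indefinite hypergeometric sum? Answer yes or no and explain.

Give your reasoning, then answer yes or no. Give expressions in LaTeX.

Yes. s_k = 2^{- k} \left(2 k + 3\right) \left(k + 1\right)!.

The ratio is (k + 2)*(5*k + 2*(k + 1)**2 + 9)/(2*(2*k**2 + 5*k + 4)).
Factor: A=k/2 + 1; B=1; C=k**2 + 5*k/2 + 2.
Solve (k/2 + 1)·f(k+1) − (1)·f(k) = k**2 + 5*k/2 + 2.
d = 1 from the (1,0,2) case.
Solving with deg f ≤ 1: f(k) = 2*k + 3.
Certificate R = B(k−1)f/C = 2*(2*k + 3)/(2*k**2 + 5*k + 4) gives s_k = (2*k + 3)*factorial(k + 1)/2**k.
Check: Δs_k = (2*k**2 + 5*k + 4)*factorial(k + 1)/(2*2**k). ✓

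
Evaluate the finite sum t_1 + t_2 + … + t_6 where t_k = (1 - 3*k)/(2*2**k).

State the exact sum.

Σ = -297/128

Step 1: r(k) = (3*k + 2)/(2*(3*k - 1)).
A = 1/2, B = 1, C = k - 1/3.
Solve (1/2)·f(k+1) − (1)·f(k) = k - 1/3.
Bound: deg f ≤ 1.
Coefficient equations give f(k) = -2*(3*k + 2)/3.
So s_k = (B(k−1)f/C)·t_k = (-2*(3*k + 2)/(3*k - 1))·t_k = (3*k + 2)/2**k.
Verify: (1 - 3*k)/(2*2**k) matches t_k.
Σ_(k=1)^(6) t_k = s_(7) − s_(1) = 23/128 − (5/2) = -297/128.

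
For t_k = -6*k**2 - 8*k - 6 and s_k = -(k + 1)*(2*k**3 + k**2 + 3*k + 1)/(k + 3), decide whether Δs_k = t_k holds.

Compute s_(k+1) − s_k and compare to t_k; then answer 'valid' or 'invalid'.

Invalid: residual 2*(4*k**3 + 25*k**2 + 27*k + 17)/(k**2 + 7*k + 12) ≠ 0.

s_(k+1) = -(k + 2)*(3*k + 2*(k + 1)**3 + (k + 1)**2 + 4)/(k + 4)
s_(k+1) − s_k = 2*(-3*k**4 - 21*k**3 - 42*k**2 - 42*k - 19)/(k**2 + 7*k + 12)
(s_(k+1) − s_k) − t_k = 2*(4*k**3 + 25*k**2 + 27*k + 17)/(k**2 + 7*k + 12)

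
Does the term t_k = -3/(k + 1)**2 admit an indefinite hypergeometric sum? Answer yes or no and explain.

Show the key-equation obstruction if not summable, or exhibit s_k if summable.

No — t_k has no hypergeometric antidifference.

Compute t_(k+1)/t_k: get (k + 1)**2/(k + 2)**2.
Normal form (A,B,C) = (k**2 + 2*k + 1, k**2 + 4*k + 4, 1).
Solve (k**2 + 2*k + 1)·f(k+1) − (k**2 + 2*k + 1)·f(k) = 1.
d = 0 from the (2,2,0) case.
Generic f = c0 gives residual -1; -1 = 0 cannot hold, so t_k is not Gosper-summable.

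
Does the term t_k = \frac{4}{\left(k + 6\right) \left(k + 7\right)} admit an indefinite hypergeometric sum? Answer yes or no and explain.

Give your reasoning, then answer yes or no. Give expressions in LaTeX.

The ratio is (k + 6)/(k + 8).
A = k + 6, B = k + 8, C = 1.
Solve (k + 6)·f(k+1) − (k + 7)·f(k) = 1.
From deg A=1, deg B=1, deg C=0: d=1.
Solve for f: f(k) = k/6 (degree 1 ≤ 1).
Then R = B(k−1)f/C = k*(k + 7)/6, so s_k = R(k)·t_k = 2*k/(3*(k + 6)).
Check: Δs_k = 4/(k**2 + 13*k + 42). ✓

Yes. s_k = \frac{2 k}{3 \left(k + 6\right)}.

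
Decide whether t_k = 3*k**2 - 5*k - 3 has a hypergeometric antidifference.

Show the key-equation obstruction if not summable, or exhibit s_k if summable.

Yes. s_k = k**2*(k - 4).

Ratio r(k) = (3*k**2 + k - 5)/(3*k**2 - 5*k - 3).
Gosper form: A/B · C(k+1)/C(k) with A=1, B=1, C=k**2 - 5*k/3 - 1.
f must satisfy (1)·f(k+1) − (1)·f(k) = k**2 - 5*k/3 - 1.
Bound: deg f ≤ 3.
Solving with deg f ≤ 3: f(k) = k**2*(k - 4)/3.
Get s_k = R·t_k = k**2*(k - 4) with R(k) = B(k−1)f(k)/C(k) = k**2*(k - 4)/(3*k**2 - 5*k - 3).
Δs = 3*k**2 - 5*k - 3, as required.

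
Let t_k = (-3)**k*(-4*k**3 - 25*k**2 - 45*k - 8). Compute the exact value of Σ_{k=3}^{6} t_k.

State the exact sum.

Σ = -1214136

t_(k+1)/t_k = 3*(-4*k**3 - 37*k**2 - 107*k - 82)/(4*k**3 + 25*k**2 + 45*k + 8).
Normal form (A,B,C) = (-3, 1, k**3 + 25*k**2/4 + 45*k/4 + 2).
Need (-3)·f(k+1) − (1)·f(k) = k**3 + 25*k**2/4 + 45*k/4 + 2.
Bound: deg f ≤ 3.
Match coefficients ⇒ f(k) = -(k**3 + 4*k**2 + 3*k - 4)/4.
Certificate R = B(k−1)f/C = -(k**3 + 4*k**2 + 3*k - 4)/(4*k**3 + 25*k**2 + 45*k + 8) gives s_k = (-3)**k*(k**3 + 4*k**2 + 3*k - 4).
Δs = (-3)**k*(-4*k**3 - 25*k**2 - 45*k - 8), as required.
Evaluate s at k=7 and k=3: -1215972 and -1836; difference -1214136.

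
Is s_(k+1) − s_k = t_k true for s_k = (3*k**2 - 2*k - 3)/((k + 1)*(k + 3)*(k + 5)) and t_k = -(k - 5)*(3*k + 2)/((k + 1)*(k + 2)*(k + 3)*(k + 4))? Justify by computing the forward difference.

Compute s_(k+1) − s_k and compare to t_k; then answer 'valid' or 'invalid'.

Invalid: residual 6*(3*k**3 + 6*k**2 - 43*k - 31)/(k**6 + 21*k**5 + 175*k**4 + 735*k**3 + 1624*k**2 + 1764*k + 720) ≠ 0.

s_(k+1) = (-2*k + 3*(k + 1)**2 - 5)/((k + 2)*(k + 4)*(k + 6))
s_(k+1) − s_k = (-3*k**4 - 2*k**3 + 99*k**2 + 242*k + 114)/(k**6 + 21*k**5 + 175*k**4 + 735*k**3 + 1624*k**2 + 1764*k + 720)
(s_(k+1) − s_k) − t_k = 6*(3*k**3 + 6*k**2 - 43*k - 31)/(k**6 + 21*k**5 + 175*k**4 + 735*k**3 + 1624*k**2 + 1764*k + 720)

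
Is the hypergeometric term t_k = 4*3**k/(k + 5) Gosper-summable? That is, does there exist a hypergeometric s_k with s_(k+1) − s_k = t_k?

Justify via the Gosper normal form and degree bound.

The ratio is 3*(k + 5)/(k + 6).
Factor: A=3*k + 15; B=k + 6; C=1.
Set up (3*k + 15)·f(k+1) − (k + 5)·f(k) − (1) = 0.
From deg A=1, deg B=1, deg C=0: d=-1.
d = -1 < 0 ⇒ no nonzero polynomial f; not summable.

No — t_k has no hypergeometric antidifference.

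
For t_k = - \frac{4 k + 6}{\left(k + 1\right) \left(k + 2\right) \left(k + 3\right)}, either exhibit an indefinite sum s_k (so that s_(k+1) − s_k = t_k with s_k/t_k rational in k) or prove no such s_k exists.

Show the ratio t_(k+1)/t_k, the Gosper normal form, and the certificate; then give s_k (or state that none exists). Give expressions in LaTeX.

Compute t_(k+1)/t_k: get (k + 1)*(2*k + 5)/((k + 4)*(2*k + 3)).
Normal form (A,B,C) = (k + 1, k + 4, k + 3/2).
Key eq: (k + 1)·f(k+1) = (k + 3)·f(k) + (k + 3/2).
deg f ≤ 2 (via 1,1,1).
Coefficient equations give f(k) = k*(5*k + 7)/8.
Certificate R = B(k−1)f/C = k*(k + 3)*(5*k + 7)/(4*(2*k + 3)) gives s_k = -k*(5*k + 7)/(2*(k + 1)*(k + 2)).
s_(k+1) − s_k = 2*(-2*k - 3)/(k**3 + 6*k**2 + 11*k + 6) = t_k.

s_k = - \frac{k \left(5 k + 7\right)}{2 \left(k + 1\right) \left(k + 2\right)}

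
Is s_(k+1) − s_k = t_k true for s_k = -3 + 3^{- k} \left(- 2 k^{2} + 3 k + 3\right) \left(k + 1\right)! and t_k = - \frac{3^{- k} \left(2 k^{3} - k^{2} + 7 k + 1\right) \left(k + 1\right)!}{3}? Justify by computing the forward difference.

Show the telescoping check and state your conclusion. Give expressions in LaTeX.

s_(k+1) = 3**(-k - 1)*(3*k - 2*(k + 1)**2 + 6)*factorial(k + 2) - 3
s_(k+1) − s_k = -(2*k**3 - k**2 + 7*k + 1)*factorial(k + 1)/(3*3**k)
(s_(k+1) − s_k) − t_k = 0

valid (s_(k+1) − s_k reduces to t_k)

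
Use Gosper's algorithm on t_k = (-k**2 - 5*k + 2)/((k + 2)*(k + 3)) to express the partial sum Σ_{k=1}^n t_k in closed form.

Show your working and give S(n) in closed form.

S(n) = n*(-3*n - 1)/(3*(n + 3))

Step 1: r(k) = (k + 2)*(5*k + (k + 1)**2 + 3)/((k + 4)*(k**2 + 5*k - 2)).
Take A(k)=k + 2, B(k)=k + 4, C(k)=k**2 + 5*k - 2.
Need (k + 2)·f(k+1) − (k + 3)·f(k) = k**2 + 5*k - 2.
From deg A=1, deg B=1, deg C=2: d=2.
Solving with deg f ≤ 2: f(k) = k*(k - 2).
Get s_k = R·t_k = k*(2 - k)/(k + 2) with R(k) = B(k−1)f(k)/C(k) = k*(k - 2)*(k + 3)/(k**2 + 5*k - 2).
Check: Δs_k = (-k**2 - 5*k + 2)/(k**2 + 5*k + 6). ✓
Telescope: S(n) = s_(n+1) − s_(1) = (1 - n**2)/(n + 3) − (1/3) = n*(-3*n - 1)/(3*(n + 3)).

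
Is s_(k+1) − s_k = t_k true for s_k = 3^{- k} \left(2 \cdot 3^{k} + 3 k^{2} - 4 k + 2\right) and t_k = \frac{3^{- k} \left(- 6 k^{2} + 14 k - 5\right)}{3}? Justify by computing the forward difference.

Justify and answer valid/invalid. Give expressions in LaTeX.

Valid: the claim telescopes to t_k.

s_(k+1) = (6*3**k + 3*k**2 + 2*k + 1)/(3*3**k)
s_(k+1) − s_k = (-6*k**2 + 14*k - 5)/(3*3**k)
(s_(k+1) − s_k) − t_k = 0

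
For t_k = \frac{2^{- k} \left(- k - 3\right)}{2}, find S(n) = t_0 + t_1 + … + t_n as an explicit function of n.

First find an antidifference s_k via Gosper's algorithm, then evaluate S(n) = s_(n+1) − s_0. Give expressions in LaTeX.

r(k) = (k + 4)/(2*(k + 3)) after simplifying.
Take A(k)=1/2, B(k)=1, C(k)=k + 3.
f must satisfy (1/2)·f(k+1) − (1)·f(k) = k + 3.
Degrees (0,0,1) ⇒ d ≤ 1.
Coefficient equations give f(k) = -2*(k + 4).
Get s_k = R·t_k = (k + 4)/2**k with R(k) = B(k−1)f(k)/C(k) = -2*(k + 4)/(k + 3).
Δs = (-k - 3)/(2*2**k), as required.
s_(n+1) = 2**(-n - 1)*(n + 5) and s_(0) = 4, so S(n) = 2**(-n - 1)*(-2**(n + 3) + n + 5).

S(n) = 2^{- n - 1} \left(- 2^{n + 3} + n + 5\right)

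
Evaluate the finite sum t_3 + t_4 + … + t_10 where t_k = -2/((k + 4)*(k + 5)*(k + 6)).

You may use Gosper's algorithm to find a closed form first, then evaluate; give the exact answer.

Compute t_(k+1)/t_k: get (k + 4)/(k + 7).
Gosper form: A/B · C(k+1)/C(k) with A=k + 4, B=k + 7, C=1.
Key eq: (k + 4)·f(k+1) = (k + 6)·f(k) + (1).
From deg A=1, deg B=1, deg C=0: d=2.
Coefficient equations give f(k) = k*(k + 9)/40.
So s_k = (B(k−1)f/C)·t_k = (k*(k + 6)*(k + 9)/40)·t_k = k*(-k - 9)/(20*(k + 4)*(k + 5)).
s_(k+1) − s_k = -2/(k**3 + 15*k**2 + 74*k + 120) = t_k.
Σ_(k=3)^(10) t_k = s_(11) − s_(3) = -11/240 − (-9/280) = -23/1680.

Σ = -23/1680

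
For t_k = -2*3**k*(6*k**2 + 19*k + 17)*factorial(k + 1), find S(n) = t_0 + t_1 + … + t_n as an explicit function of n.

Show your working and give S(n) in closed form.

The ratio is 3*(6*k**3 + 43*k**2 + 104*k + 84)/(6*k**2 + 19*k + 17).
Gosper form: A/B · C(k+1)/C(k) with A=3*k + 6, B=1, C=k**2 + 19*k/6 + 17/6.
f must satisfy (3*k + 6)·f(k+1) − (1)·f(k) = k**2 + 19*k/6 + 17/6.
Degrees (1,0,2) ⇒ d ≤ 1.
Solving with deg f ≤ 1: f(k) = (2*k + 1)/6.
R(k) = B(k−1)·f(k)/C(k) = (2*k + 1)/(6*k**2 + 19*k + 17); s_k = R·t_k = -2*3**k*(2*k + 1)*factorial(k + 1).
s_(k+1) − s_k = -2*3**k*(6*k**2 + 19*k + 17)*factorial(k + 1) = t_k.
Σ_(k=0)^n t_k = s_(n+1) − s_(0) = (-6*3**n*(2*n + 3)*factorial(n + 2)) − (-2), i.e. -12*3**n*n*factorial(n + 2) - 18*3**n*factorial(n + 2) + 2.

S(n) = -12*3**n*n*factorial(n + 2) - 18*3**n*factorial(n + 2) + 2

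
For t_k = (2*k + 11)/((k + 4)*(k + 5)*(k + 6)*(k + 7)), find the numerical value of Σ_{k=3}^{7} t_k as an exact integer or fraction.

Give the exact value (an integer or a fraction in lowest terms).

Ratio r(k) = (k + 4)*(2*k + 13)/((k + 8)*(2*k + 11)).
A = k + 4, B = k + 8, C = k + 11/2.
Need (k + 4)·f(k+1) − (k + 7)·f(k) = k + 11/2.
Degrees (1,1,1) ⇒ d ≤ 3.
Solve for f: f(k) = k*(k + 5)*(k + 10)/48 (degree 3 ≤ 3).
So s_k = (B(k−1)f/C)·t_k = (k*(k + 5)*(k + 7)*(k + 10)/(24*(2*k + 11)))·t_k = k*(k + 10)/(24*(k**2 + 10*k + 24)).
Check: Δs_k = (2*k + 11)/(k**4 + 22*k**3 + 179*k**2 + 638*k + 840). ✓
Telescoping: Σ = s_(8) − s_(3) = 1/28 − (13/504) = 5/504.

Σ = 5/504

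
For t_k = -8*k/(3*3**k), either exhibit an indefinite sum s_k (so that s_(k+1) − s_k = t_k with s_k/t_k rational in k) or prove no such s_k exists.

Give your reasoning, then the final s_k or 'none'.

Step 1: r(k) = (k + 1)/(3*k).
Gosper form: A/B · C(k+1)/C(k) with A=1/3, B=1, C=k.
Key eq: (1/3)·f(k+1) = (1)·f(k) + (k).
Degrees (0,0,1) ⇒ d ≤ 1.
A polynomial solution: f(k) = -3*(2*k + 1)/4.
R(k) = B(k−1)·f(k)/C(k) = -3*(2*k + 1)/(4*k); s_k = R·t_k = 2*(2*k + 1)/3**k.
Verify: -8*k/(3*3**k) matches t_k.

s_k = 2*(2*k + 1)/3**k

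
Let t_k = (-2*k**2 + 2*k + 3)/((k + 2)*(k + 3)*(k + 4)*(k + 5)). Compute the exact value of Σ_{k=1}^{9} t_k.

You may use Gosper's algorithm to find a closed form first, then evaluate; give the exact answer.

t_(k+1)/t_k = (k + 2)*(2*k - 2*(k + 1)**2 + 5)/((k + 6)*(-2*k**2 + 2*k + 3)).
A = k + 2, B = k + 6, C = k**2 - k - 3/2.
Solve (k + 2)·f(k+1) − (k + 5)·f(k) = k**2 - k - 3/2.
From deg A=1, deg B=1, deg C=2: d=3.
Match coefficients ⇒ f(k) = k*(k**2 - 7*k - 6)/16.
Get s_k = R·t_k = k*(-k**2 + 7*k + 6)/(8*(k + 2)*(k + 3)*(k + 4)) with R(k) = B(k−1)f(k)/C(k) = k*(k + 5)*(k**2 - 7*k - 6)/(8*(2*k**2 - 2*k - 3)).
Verify: (-2*k**2 + 2*k + 3)/(k**4 + 14*k**3 + 71*k**2 + 154*k + 120) matches t_k.
Evaluate s at k=10 and k=1: -5/364 and 1/40; difference -141/3640.

Σ = -141/3640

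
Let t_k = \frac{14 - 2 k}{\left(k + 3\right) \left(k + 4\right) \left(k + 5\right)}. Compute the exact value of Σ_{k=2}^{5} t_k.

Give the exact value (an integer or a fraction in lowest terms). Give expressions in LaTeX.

Σ = 4/45

r(k) = (k - 6)*(k + 3)/((k - 7)*(k + 6)) after simplifying.
So A=k + 3 and B=k + 6, with C=k - 7.
f must satisfy (k + 3)·f(k+1) − (k + 5)·f(k) = k - 7.
From deg A=1, deg B=1, deg C=1: d=2.
Coefficient equations give f(k) = -k*(k + 13)/6.
Then R = B(k−1)f/C = -k*(k + 5)*(k + 13)/(6*(k - 7)), so s_k = R(k)·t_k = k*(k + 13)/(3*(k + 3)*(k + 4)).
Δs = 2*(7 - k)/(k**3 + 12*k**2 + 47*k + 60), as required.
Sum = s_(6) − s_(2); s_(6) = 19/45, s_(2) = 1/3 ⇒ 4/45.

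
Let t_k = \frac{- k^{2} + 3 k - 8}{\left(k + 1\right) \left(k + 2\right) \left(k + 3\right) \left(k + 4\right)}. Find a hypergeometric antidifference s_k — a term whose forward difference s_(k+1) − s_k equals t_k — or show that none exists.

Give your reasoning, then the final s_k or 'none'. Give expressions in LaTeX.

The ratio is (k**3 + 5*k + 6)/(k**3 + 2*k**2 - 7*k + 40).
Normal form (A,B,C) = (k + 1, k + 5, k**2 - 3*k + 8).
Need (k + 1)·f(k+1) − (k + 4)·f(k) = k**2 - 3*k + 8.
d = 3 from the (1,1,2) case.
Solving with deg f ≤ 3: f(k) = k*(k**2 + 4*k + 11)/2.
Then R = B(k−1)f/C = k*(k + 4)*(k**2 + 4*k + 11)/(2*(k**2 - 3*k + 8)), so s_k = R(k)·t_k = k*(-k**2 - 4*k - 11)/(2*(k + 1)*(k + 2)*(k + 3)).
Δs = (-k**2 + 3*k - 8)/(k**4 + 10*k**3 + 35*k**2 + 50*k + 24), as required.

s_k = \frac{k \left(- k^{2} - 4 k - 11\right)}{2 \left(k + 1\right) \left(k + 2\right) \left(k + 3\right)}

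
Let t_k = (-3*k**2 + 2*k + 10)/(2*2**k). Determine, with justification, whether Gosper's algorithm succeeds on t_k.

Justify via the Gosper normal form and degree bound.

Yes. s_k = (3*k**2 + 4*k - 3)/2**k.

Step 1: r(k) = (3*k**2 + 4*k - 9)/(2*(3*k**2 - 2*k - 10)).
Normal form (A,B,C) = (1/2, 1, k**2 - 2*k/3 - 10/3).
Solve (1/2)·f(k+1) − (1)·f(k) = k**2 - 2*k/3 - 10/3.
Bound: deg f ≤ 2.
Solving with deg f ≤ 2: f(k) = -2*(3*k**2 + 4*k - 3)/3.
Certificate R = B(k−1)f/C = -2*(3*k**2 + 4*k - 3)/(3*k**2 - 2*k - 10) gives s_k = (3*k**2 + 4*k - 3)/2**k.
s_(k+1) − s_k = (-3*k**2 + 2*k + 10)/(2*2**k) = t_k.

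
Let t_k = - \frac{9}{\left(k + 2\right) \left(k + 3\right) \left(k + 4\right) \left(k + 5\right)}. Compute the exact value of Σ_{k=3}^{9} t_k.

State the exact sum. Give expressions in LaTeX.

Compute t_(k+1)/t_k: get (k + 2)/(k + 6).
Normal form (A,B,C) = (k + 2, k + 6, 1).
Key eq: (k + 2)·f(k+1) = (k + 5)·f(k) + (1).
From deg A=1, deg B=1, deg C=0: d=3.
Solving with deg f ≤ 3: f(k) = k*(k**2 + 9*k + 26)/72.
So s_k = (B(k−1)f/C)·t_k = (k*(k + 5)*(k**2 + 9*k + 26)/72)·t_k = k*(-k**2 - 9*k - 26)/(8*(k + 2)*(k + 3)*(k + 4)).
Check: Δs_k = -9/(k**4 + 14*k**3 + 71*k**2 + 154*k + 120). ✓
Evaluate s at k=10 and k=3: -45/364 and -31/280; difference -47/3640.

Σ = -47/3640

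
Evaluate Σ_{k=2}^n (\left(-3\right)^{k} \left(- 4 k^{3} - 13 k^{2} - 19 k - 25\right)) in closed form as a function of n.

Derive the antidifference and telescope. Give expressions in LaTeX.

S(n) = - 3 \left(-3\right)^{n} n^{3} - 12 \left(-3\right)^{n} n^{2} - 21 \left(-3\right)^{n} + 6 \left(-3\right)^{n + 1} n - 162

Compute t_(k+1)/t_k: get 3*(-4*k**3 - 25*k**2 - 57*k - 61)/(4*k**3 + 13*k**2 + 19*k + 25).
So A=-3 and B=1, with C=k**3 + 13*k**2/4 + 19*k/4 + 25/4.
Need (-3)·f(k+1) − (1)·f(k) = k**3 + 13*k**2/4 + 19*k/4 + 25/4.
From deg A=0, deg B=0, deg C=3: d=3.
Solve for f: f(k) = -(k**3 + k**2 + k + 4)/4 (degree 3 ≤ 3).
R(k) = B(k−1)·f(k)/C(k) = -(k**3 + k**2 + k + 4)/(4*k**3 + 13*k**2 + 19*k + 25); s_k = R·t_k = (-3)**k*(k**3 + k**2 + k + 4).
Check: Δs_k = (-3)**k*(-4*k**3 - 13*k**2 - 19*k - 25). ✓
Evaluate: s_(n+1) = (-3)**(n + 1)*(n**3 + 4*n**2 + 6*n + 7); subtract s_(2) = 162 ⇒ S(n) = -3*(-3)**n*n**3 - 12*(-3)**n*n**2 - 21*(-3)**n + 6*(-3)**(n + 1)*n - 162.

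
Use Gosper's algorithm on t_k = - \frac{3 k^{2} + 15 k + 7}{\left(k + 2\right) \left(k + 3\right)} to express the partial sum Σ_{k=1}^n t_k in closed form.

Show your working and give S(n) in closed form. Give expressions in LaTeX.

t_(k+1)/t_k = (k + 2)*(15*k + 3*(k + 1)**2 + 22)/((k + 4)*(3*k**2 + 15*k + 7)).
So A=k + 2 and B=k + 4, with C=k**2 + 5*k + 7/3.
Need (k + 2)·f(k+1) − (k + 3)·f(k) = k**2 + 5*k + 7/3.
Bound: deg f ≤ 2.
A polynomial solution: f(k) = k*(6*k + 1)/6.
Then R = B(k−1)f/C = k*(k + 3)*(6*k + 1)/(2*(3*k**2 + 15*k + 7)), so s_k = R(k)·t_k = k*(-6*k - 1)/(2*(k + 2)).
s_(k+1) − s_k = (-3*k**2 - 15*k - 7)/(k**2 + 5*k + 6) = t_k.
Telescope: S(n) = s_(n+1) − s_(1) = (-6*n**2 - 13*n - 7)/(2*(n + 3)) − (-7/6) = n*(-9*n - 16)/(3*(n + 3)).

S(n) = \frac{n \left(- 9 n - 16\right)}{3 \left(n + 3\right)}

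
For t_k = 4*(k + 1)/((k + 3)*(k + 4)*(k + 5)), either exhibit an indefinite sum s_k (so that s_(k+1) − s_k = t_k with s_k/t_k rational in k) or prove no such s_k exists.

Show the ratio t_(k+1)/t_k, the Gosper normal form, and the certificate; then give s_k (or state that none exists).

s_k = 2*k*(k + 1)/(3*(k + 3)*(k + 4))

r(k) = (k + 2)*(k + 3)/((k + 1)*(k + 6)) after simplifying.
Gosper form: A/B · C(k+1)/C(k) with A=k + 3, B=k + 6, C=k + 1.
Solve (k + 3)·f(k+1) − (k + 5)·f(k) = k + 1.
d = 2 from the (1,1,1) case.
Solving with deg f ≤ 2: f(k) = k*(k + 1)/6.
R(k) = B(k−1)·f(k)/C(k) = k*(k + 5)/6; s_k = R·t_k = 2*k*(k + 1)/(3*(k + 3)*(k + 4)).
Δs = 4*(k + 1)/(k**3 + 12*k**2 + 47*k + 60), as required.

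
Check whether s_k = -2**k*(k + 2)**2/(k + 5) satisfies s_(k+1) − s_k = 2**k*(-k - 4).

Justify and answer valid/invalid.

Invalid: residual 3*2**k*(k**2 + 8*k + 18)/(k**2 + 11*k + 30) ≠ 0.

s_(k+1) = -2**(k + 1)*(k + 3)**2/(k + 6)
s_(k+1) − s_k = 2**k*(-k**3 - 12*k**2 - 50*k - 66)/(k**2 + 11*k + 30)
(s_(k+1) − s_k) − t_k = 3*2**k*(k**2 + 8*k + 18)/(k**2 + 11*k + 30)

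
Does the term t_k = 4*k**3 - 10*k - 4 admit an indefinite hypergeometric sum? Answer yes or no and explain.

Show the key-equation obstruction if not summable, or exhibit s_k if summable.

Yes. s_k = k*(k**3 - 2*k**2 - 4*k + 1).

Ratio r(k) = (5*k - 2*(k + 1)**3 + 7)/(-2*k**3 + 5*k + 2).
Factor: A=1; B=1; C=k**3 - 5*k/2 - 1.
Need (1)·f(k+1) − (1)·f(k) = k**3 - 5*k/2 - 1.
Degrees (0,0,3) ⇒ d ≤ 4.
Match coefficients ⇒ f(k) = k*(k**3 - 2*k**2 - 4*k + 1)/4.
Then R = B(k−1)f/C = k*(k**3 - 2*k**2 - 4*k + 1)/(2*(2*k**3 - 5*k - 2)), so s_k = R(k)·t_k = k*(k**3 - 2*k**2 - 4*k + 1).
Δs = 4*k**3 - 10*k - 4, as required.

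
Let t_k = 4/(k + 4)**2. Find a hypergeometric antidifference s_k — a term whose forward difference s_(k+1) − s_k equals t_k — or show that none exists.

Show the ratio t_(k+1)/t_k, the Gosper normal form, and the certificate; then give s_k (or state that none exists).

none — t_k is not Gosper-summable

The ratio is (k + 4)**2/(k + 5)**2.
Gosper form: A/B · C(k+1)/C(k) with A=k**2 + 8*k + 16, B=k**2 + 10*k + 25, C=1.
Key eq: (k**2 + 8*k + 16)·f(k+1) = (k**2 + 8*k + 16)·f(k) + (1).
Bound: deg f ≤ 0.
f = c0 ⇒ A·f(k+1) − B(k−1)·f(k) − C = -1. The system {-1 = 0} is inconsistent; no antidifference.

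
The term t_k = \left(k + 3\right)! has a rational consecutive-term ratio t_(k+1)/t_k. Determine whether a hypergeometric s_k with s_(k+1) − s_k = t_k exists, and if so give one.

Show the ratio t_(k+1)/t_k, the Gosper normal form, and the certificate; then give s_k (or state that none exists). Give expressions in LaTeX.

no hypergeometric antidifference exists

t_(k+1)/t_k = k + 4.
Factor: A=k + 4; B=1; C=1.
f must satisfy (k + 4)·f(k+1) − (1)·f(k) = 1.
From deg A=1, deg B=0, deg C=0: d=-1.
Negative degree bound (-1): no f exists, t_k not Gosper-summable.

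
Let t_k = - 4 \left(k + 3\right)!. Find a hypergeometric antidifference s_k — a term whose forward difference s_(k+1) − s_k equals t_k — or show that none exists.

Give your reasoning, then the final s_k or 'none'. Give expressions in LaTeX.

Ratio r(k) = k + 4.
Factor: A=k + 4; B=1; C=1.
Key eq: (k + 4)·f(k+1) = (1)·f(k) + (1).
Degrees (1,0,0) ⇒ d ≤ -1.
Negative degree bound (-1): no f exists, t_k not Gosper-summable.

no hypergeometric antidifference exists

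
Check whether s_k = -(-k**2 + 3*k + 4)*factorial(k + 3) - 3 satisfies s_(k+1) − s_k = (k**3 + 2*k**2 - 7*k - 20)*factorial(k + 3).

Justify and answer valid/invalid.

s_(k+1) = -(3*k - (k + 1)**2 + 7)*factorial(k + 4) - 3
s_(k+1) − s_k = (k**3 + 2*k**2 - 7*k - 20)*factorial(k + 3)
(s_(k+1) − s_k) − t_k = 0

valid (s_(k+1) − s_k reduces to t_k)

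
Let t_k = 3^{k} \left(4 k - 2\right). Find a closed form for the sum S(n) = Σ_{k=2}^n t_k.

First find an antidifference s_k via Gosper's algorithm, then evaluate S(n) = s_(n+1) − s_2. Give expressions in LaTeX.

Step 1: r(k) = 3*(2*k + 1)/(2*k - 1).
Factor: A=3; B=1; C=k - 1/2.
Need (3)·f(k+1) − (1)·f(k) = k - 1/2.
From deg A=0, deg B=0, deg C=1: d=1.
Coefficient equations give f(k) = (k - 2)/2.
Get s_k = R·t_k = 2*3**k*(k - 2) with R(k) = B(k−1)f(k)/C(k) = (k - 2)/(2*k - 1).
Verify: 3**k*(4*k - 2) matches t_k.
Telescope: S(n) = s_(n+1) − s_(2) = 6*3**n*(n - 1) − (0) = 6*3**n*(n - 1).

S(n) = 6 \cdot 3^{n} \left(n - 1\right)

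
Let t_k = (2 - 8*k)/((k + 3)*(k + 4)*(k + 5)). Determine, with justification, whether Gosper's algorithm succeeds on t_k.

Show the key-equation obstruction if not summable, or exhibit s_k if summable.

The ratio is (k + 3)*(4*k + 3)/((k + 6)*(4*k - 1)).
So A=k + 3 and B=k + 6, with C=k - 1/4.
Set up (k + 3)·f(k+1) − (k + 5)·f(k) − (k - 1/4) = 0.
From deg A=1, deg B=1, deg C=1: d=2.
Solving with deg f ≤ 2: f(k) = k*(11*k - 19)/96.
Then R = B(k−1)f/C = k*(k + 5)*(11*k - 19)/(24*(4*k - 1)), so s_k = R(k)·t_k = -k*(11*k - 19)/(12*(k + 3)*(k + 4)).
Verify: 2*(1 - 4*k)/(k**3 + 12*k**2 + 47*k + 60) matches t_k.

Yes. s_k = -k*(11*k - 19)/(12*(k + 3)*(k + 4)).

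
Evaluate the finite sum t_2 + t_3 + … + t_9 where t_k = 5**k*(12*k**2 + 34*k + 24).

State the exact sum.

Σ = 3037109000

The ratio is 5*(6*k**2 + 29*k + 35)/(6*k**2 + 17*k + 12).
Gosper form: A/B · C(k+1)/C(k) with A=5, B=1, C=k**2 + 17*k/6 + 2.
Set up (5)·f(k+1) − (1)·f(k) − (k**2 + 17*k/6 + 2) = 0.
From deg A=0, deg B=0, deg C=2: d=2.
A polynomial solution: f(k) = (3*k**2 + k + 1)/12.
Certificate R = B(k−1)f/C = (3*k**2 + k + 1)/(2*(2*k + 3)*(3*k + 4)) gives s_k = 5**k*(3*k**2 + k + 1).
Check: Δs_k = 5**k*(12*k**2 + 34*k + 24). ✓
Evaluate s at k=10 and k=2: 3037109375 and 375; difference 3037109000.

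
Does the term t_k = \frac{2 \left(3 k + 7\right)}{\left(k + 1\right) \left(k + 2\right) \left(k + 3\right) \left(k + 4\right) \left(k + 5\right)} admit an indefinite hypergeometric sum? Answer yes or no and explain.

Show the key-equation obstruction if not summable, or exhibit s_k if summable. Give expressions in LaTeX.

Compute t_(k+1)/t_k: get (k + 1)*(3*k + 10)/((k + 6)*(3*k + 7)).
Take A(k)=k + 1, B(k)=k + 6, C(k)=k + 7/3.
Solve (k + 1)·f(k+1) − (k + 5)·f(k) = k + 7/3.
d = 4 from the (1,1,1) case.
Match coefficients ⇒ f(k) = k*(k + 2)*(k**2 + 8*k + 19)/36.
So s_k = (B(k−1)f/C)·t_k = (k*(k + 2)*(k + 5)*(k**2 + 8*k + 19)/(12*(3*k + 7)))·t_k = k*(k**2 + 8*k + 19)/(6*(k**3 + 8*k**2 + 19*k + 12)).
Check: Δs_k = 2*(3*k + 7)/(k**5 + 15*k**4 + 85*k**3 + 225*k**2 + 274*k + 120). ✓

Yes. s_k = \frac{k \left(k^{2} + 8 k + 19\right)}{6 \left(k^{3} + 8 k^{2} + 19 k + 12\right)}.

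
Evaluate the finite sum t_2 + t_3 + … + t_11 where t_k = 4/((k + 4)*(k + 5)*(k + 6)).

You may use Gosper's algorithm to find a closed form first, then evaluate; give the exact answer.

The ratio is (k + 4)/(k + 7).
Gosper form: A/B · C(k+1)/C(k) with A=k + 4, B=k + 7, C=1.
f must satisfy (k + 4)·f(k+1) − (k + 6)·f(k) = 1.
deg f ≤ 2 (via 1,1,0).
Solving with deg f ≤ 2: f(k) = k*(k + 9)/40.
So s_k = (B(k−1)f/C)·t_k = (k*(k + 6)*(k + 9)/40)·t_k = k*(k + 9)/(10*(k + 4)*(k + 5)).
s_(k+1) − s_k = 4/(k**3 + 15*k**2 + 74*k + 120) = t_k.
Sum = s_(12) − s_(2); s_(12) = 63/680, s_(2) = 11/210 ⇒ 115/2856.

Σ = 115/2856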